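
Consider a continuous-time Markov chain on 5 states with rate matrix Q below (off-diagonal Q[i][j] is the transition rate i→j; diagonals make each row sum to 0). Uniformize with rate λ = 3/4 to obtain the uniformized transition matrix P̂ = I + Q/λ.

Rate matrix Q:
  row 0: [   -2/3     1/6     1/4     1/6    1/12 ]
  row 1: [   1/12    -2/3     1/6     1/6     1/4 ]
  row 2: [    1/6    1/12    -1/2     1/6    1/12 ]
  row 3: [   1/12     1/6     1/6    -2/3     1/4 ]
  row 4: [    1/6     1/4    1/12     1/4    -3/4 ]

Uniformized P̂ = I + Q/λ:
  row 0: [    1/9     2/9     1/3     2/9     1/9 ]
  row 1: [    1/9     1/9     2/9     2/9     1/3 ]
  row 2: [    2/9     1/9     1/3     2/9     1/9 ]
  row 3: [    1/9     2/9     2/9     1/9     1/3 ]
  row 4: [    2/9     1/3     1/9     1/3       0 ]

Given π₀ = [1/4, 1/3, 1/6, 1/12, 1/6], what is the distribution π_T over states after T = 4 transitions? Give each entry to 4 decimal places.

π = [0.1588, 0.1935, 0.2471, 0.2182, 0.1824]

t=0: π = [0.2500, 0.3333, 0.1667, 0.0833, 0.1667]
t=1: π = [0.1481, 0.1852, 0.2500, 0.2315, 0.1852]
t=2: π = [0.1595, 0.1944, 0.2459, 0.2171, 0.1831]
t=3: π = [0.1588, 0.1936, 0.2469, 0.2184, 0.1822]
t=4: π = [0.1588, 0.1935, 0.2471, 0.2182, 0.1824]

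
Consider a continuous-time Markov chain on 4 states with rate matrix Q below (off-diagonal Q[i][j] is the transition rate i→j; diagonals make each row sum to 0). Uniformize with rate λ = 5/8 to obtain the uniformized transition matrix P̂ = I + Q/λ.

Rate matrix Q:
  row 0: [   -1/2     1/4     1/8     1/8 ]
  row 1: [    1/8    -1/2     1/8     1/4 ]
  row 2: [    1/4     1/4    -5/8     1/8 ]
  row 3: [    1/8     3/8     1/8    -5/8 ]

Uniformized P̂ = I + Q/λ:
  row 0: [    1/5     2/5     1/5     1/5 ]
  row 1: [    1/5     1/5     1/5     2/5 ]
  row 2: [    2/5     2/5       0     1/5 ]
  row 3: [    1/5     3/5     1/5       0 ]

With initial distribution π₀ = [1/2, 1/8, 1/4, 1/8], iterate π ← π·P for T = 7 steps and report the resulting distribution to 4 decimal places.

t=0: π = [0.5000, 0.1250, 0.2500, 0.1250]
t=1: π = [0.2500, 0.4000, 0.1500, 0.2000]
t=2: π = [0.2300, 0.3600, 0.1700, 0.2400]
t=3: π = [0.2340, 0.3760, 0.1660, 0.2240]
t=4: π = [0.2332, 0.3696, 0.1668, 0.2304]
t=5: π = [0.2334, 0.3722, 0.1666, 0.2278]
t=6: π = [0.2333, 0.3711, 0.1667, 0.2289]
t=7: π = [0.2333, 0.3715, 0.1667, 0.2285]

π = [0.2333, 0.3715, 0.1667, 0.2285]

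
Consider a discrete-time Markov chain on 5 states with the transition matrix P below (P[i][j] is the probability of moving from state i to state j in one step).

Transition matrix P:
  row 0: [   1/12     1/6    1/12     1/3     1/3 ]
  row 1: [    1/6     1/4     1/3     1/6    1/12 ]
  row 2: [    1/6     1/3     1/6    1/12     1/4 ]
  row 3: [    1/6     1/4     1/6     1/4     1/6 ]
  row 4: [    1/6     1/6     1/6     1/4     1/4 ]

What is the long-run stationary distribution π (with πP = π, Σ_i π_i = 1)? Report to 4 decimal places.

π = [0.1538, 0.2361, 0.1932, 0.2109, 0.2059]

Balance equations π_j = Σ_i π_i·P[i][j]:
  π_0 = 1/12·π_0 + 1/6·π_1 + 1/6·π_2 + 1/6·π_3 + 1/6·π_4
  π_1 = 1/6·π_0 + 1/4·π_1 + 1/3·π_2 + 1/4·π_3 + 1/6·π_4
  π_2 = 1/12·π_0 + 1/3·π_1 + 1/6·π_2 + 1/6·π_3 + 1/6·π_4
  π_3 = 1/3·π_0 + 1/6·π_1 + 1/12·π_2 + 1/4·π_3 + 1/4·π_4
  normalize: π_0 + π_1 + π_2 + π_3 + π_4 = 1
Solving the linear system gives exactly π = [2/13, 1191/5044, 1949/10088, 266/1261, 2077/10088].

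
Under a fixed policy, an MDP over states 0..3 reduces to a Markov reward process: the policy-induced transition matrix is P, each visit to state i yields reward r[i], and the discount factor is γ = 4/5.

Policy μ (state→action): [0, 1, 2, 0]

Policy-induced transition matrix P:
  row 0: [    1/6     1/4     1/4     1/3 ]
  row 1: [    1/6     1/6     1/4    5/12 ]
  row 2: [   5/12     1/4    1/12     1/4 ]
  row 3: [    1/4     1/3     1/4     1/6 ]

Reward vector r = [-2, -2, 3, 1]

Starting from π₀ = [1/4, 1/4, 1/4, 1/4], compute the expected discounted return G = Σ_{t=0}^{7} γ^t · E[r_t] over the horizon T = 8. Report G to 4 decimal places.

G = -0.2135

t=0: π = [0.2500, 0.2500, 0.2500, 0.2500], E[r] = 0.0000, γ^t·E[r] = 0.000000, running G = 0.000000
t=1: π = [0.2500, 0.2500, 0.2083, 0.2917], E[r] = -0.0833, γ^t·E[r] = -0.066667, running G = -0.066667
t=2: π = [0.2431, 0.2535, 0.2153, 0.2882], E[r] = -0.0590, γ^t·E[r] = -0.037778, running G = -0.104444
t=3: π = [0.2445, 0.2529, 0.2141, 0.2885], E[r] = -0.0639, γ^t·E[r] = -0.032741, running G = -0.137185
t=4: π = [0.2442, 0.2530, 0.2143, 0.2885], E[r] = -0.0630, γ^t·E[r] = -0.025798, running G = -0.162983
t=5: π = [0.2443, 0.2530, 0.2143, 0.2885], E[r] = -0.0632, γ^t·E[r] = -0.020701, running G = -0.183683
t=6: π = [0.2443, 0.2530, 0.2143, 0.2885], E[r] = -0.0631, γ^t·E[r] = -0.016550, running G = -0.200234
t=7: π = [0.2443, 0.2530, 0.2143, 0.2885], E[r] = -0.0631, γ^t·E[r] = -0.013242, running G = -0.213476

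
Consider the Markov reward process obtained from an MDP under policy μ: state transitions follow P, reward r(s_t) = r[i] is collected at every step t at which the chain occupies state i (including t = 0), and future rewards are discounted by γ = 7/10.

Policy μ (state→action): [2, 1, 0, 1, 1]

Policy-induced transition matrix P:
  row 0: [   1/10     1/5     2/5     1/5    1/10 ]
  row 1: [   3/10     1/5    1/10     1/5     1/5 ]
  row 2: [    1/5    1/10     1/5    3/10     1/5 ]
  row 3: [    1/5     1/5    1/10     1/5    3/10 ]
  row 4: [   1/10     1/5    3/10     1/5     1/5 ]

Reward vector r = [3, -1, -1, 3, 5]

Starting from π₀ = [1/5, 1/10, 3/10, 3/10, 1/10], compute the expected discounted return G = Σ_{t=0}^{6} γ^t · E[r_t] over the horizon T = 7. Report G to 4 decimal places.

t=0: π = [0.2000, 0.1000, 0.3000, 0.3000, 0.1000], E[r] = 1.6000, γ^t·E[r] = 1.600000, running G = 1.600000
t=1: π = [0.1800, 0.1700, 0.2100, 0.2300, 0.2100], E[r] = 1.9000, γ^t·E[r] = 1.330000, running G = 2.930000
t=2: π = [0.1780, 0.1790, 0.2170, 0.2210, 0.2050], E[r] = 1.8260, γ^t·E[r] = 0.894740, running G = 3.824740
t=3: π = [0.1796, 0.1783, 0.2161, 0.2217, 0.2043], E[r] = 1.8310, γ^t·E[r] = 0.628033, running G = 4.452773
t=4: π = [0.1794, 0.1784, 0.2164, 0.2216, 0.2042], E[r] = 1.8295, γ^t·E[r] = 0.439253, running G = 4.892026
t=5: π = [0.1795, 0.1784, 0.2163, 0.2216, 0.2042], E[r] = 1.8297, γ^t·E[r] = 0.307524, running G = 5.199550
t=6: π = [0.1795, 0.1784, 0.2163, 0.2216, 0.2042], E[r] = 1.8297, γ^t·E[r] = 0.215261, running G = 5.414812

G = 5.4148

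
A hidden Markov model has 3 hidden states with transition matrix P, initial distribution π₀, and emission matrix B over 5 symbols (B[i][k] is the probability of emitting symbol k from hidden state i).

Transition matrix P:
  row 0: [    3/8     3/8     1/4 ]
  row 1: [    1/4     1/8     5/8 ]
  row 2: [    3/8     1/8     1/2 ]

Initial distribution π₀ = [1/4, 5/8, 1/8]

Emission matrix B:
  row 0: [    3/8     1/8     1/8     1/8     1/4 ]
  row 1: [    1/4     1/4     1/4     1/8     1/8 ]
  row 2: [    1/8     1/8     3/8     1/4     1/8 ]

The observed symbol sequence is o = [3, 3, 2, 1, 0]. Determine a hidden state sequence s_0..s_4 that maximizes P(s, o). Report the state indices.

path = [1, 2, 2, 2, 0]

t=0: δ = [3.125e-02, 7.812e-02, 3.125e-02]  (obs o_0=3)
t=1: δ = [2.441e-03, 1.465e-03, 1.221e-02]  ψ = [1, 0, 1]  (obs o_1=3)
t=2: δ = [5.722e-04, 3.815e-04, 2.289e-03]  ψ = [2, 2, 2]  (obs o_2=2)
t=3: δ = [1.073e-04, 7.153e-05, 1.431e-04]  ψ = [2, 2, 2]  (obs o_3=1)
t=4: δ = [2.012e-05, 1.006e-05, 8.941e-06]  ψ = [2, 0, 2]  (obs o_4=0)
backtrack: best end state = 0; path = [1, 2, 2, 2, 0]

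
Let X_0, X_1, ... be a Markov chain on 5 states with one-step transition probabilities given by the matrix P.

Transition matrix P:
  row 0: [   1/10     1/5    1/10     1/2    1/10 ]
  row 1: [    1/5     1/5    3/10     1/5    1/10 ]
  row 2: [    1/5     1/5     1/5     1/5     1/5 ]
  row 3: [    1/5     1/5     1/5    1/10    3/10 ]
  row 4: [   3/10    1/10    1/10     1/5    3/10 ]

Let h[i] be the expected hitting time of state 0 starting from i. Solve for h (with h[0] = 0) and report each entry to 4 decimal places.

h = [0.0000, 4.5496, 4.4991, 4.4531, 3.9936]

First-step conditioning: h[0] = 0; for i ≠ 0, h[i] = 1 + Σ_k P[i][k]·h[k].
  h[1] = 1 + 1/5·h[1] + 3/10·h[2] + 1/5·h[3] + 1/10·h[4]
  h[2] = 1 + 1/5·h[1] + 1/5·h[2] + 1/5·h[3] + 1/5·h[4]
  h[3] = 1 + 1/5·h[1] + 1/5·h[2] + 1/10·h[3] + 3/10·h[4]
  h[4] = 1 + 1/10·h[1] + 1/10·h[2] + 1/5·h[3] + 3/10·h[4]
Solving the 4×4 linear system over states ≠ 0 gives exactly h = [0, 2475/544, 4895/1088, 285/64, 4345/1088] (h[0] = 0 is the target).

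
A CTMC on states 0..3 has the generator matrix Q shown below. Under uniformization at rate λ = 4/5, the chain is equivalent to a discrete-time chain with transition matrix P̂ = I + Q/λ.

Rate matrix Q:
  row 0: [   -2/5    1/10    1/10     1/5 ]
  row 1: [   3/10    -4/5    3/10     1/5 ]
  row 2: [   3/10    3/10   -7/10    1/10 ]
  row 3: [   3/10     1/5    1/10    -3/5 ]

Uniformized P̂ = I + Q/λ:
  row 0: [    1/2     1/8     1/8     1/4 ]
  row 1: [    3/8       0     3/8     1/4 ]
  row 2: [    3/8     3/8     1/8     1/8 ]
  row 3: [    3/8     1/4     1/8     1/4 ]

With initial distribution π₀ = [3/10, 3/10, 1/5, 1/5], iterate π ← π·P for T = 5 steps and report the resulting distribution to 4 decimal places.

t=0: π = [0.3000, 0.3000, 0.2000, 0.2000]
t=1: π = [0.4125, 0.1625, 0.2000, 0.2250]
t=2: π = [0.4266, 0.1828, 0.1656, 0.2250]
t=3: π = [0.4283, 0.1717, 0.1707, 0.2293]
t=4: π = [0.4285, 0.1749, 0.1679, 0.2287]
t=5: π = [0.4286, 0.1737, 0.1687, 0.2290]

π = [0.4286, 0.1737, 0.1687, 0.2290]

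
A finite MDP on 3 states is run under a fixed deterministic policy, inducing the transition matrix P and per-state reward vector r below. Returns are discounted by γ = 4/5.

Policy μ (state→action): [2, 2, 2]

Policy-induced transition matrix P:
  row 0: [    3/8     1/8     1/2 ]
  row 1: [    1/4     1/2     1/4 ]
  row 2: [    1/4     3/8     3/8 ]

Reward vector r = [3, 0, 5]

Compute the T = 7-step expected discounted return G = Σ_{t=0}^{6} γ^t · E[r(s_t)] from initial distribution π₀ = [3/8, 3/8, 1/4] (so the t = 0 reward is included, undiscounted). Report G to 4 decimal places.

G = 10.4006

t=0: π = [0.3750, 0.3750, 0.2500], E[r] = 2.3750, γ^t·E[r] = 2.375000, running G = 2.375000
t=1: π = [0.2969, 0.3281, 0.3750], E[r] = 2.7656, γ^t·E[r] = 2.212500, running G = 4.587500
t=2: π = [0.2871, 0.3418, 0.3711], E[r] = 2.7168, γ^t·E[r] = 1.738750, running G = 6.326250
t=3: π = [0.2859, 0.3459, 0.3682], E[r] = 2.6985, γ^t·E[r] = 1.381625, running G = 7.707875
t=4: π = [0.2857, 0.3468, 0.3675], E[r] = 2.6947, γ^t·E[r] = 1.103738, running G = 8.811613
t=5: π = [0.2857, 0.3469, 0.3674], E[r] = 2.6940, γ^t·E[r] = 0.882771, running G = 9.694384
t=6: π = [0.2857, 0.3469, 0.3674], E[r] = 2.6939, γ^t·E[r] = 0.706189, running G = 10.400573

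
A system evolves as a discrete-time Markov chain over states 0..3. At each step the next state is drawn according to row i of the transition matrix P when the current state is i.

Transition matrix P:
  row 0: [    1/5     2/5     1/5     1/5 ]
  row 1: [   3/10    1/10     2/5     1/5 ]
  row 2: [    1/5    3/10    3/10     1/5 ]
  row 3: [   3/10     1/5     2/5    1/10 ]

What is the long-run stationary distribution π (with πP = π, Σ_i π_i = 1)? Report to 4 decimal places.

π = [0.2437, 0.2552, 0.3193, 0.1818]

Balance equations π_j = Σ_i π_i·P[i][j]:
  π_0 = 1/5·π_0 + 3/10·π_1 + 1/5·π_2 + 3/10·π_3
  π_1 = 2/5·π_0 + 1/10·π_1 + 3/10·π_2 + 1/5·π_3
  π_2 = 1/5·π_0 + 2/5·π_1 + 3/10·π_2 + 2/5·π_3
  normalize: π_0 + π_1 + π_2 + π_3 = 1
Solving the linear system gives exactly π = [29/119, 334/1309, 38/119, 2/11].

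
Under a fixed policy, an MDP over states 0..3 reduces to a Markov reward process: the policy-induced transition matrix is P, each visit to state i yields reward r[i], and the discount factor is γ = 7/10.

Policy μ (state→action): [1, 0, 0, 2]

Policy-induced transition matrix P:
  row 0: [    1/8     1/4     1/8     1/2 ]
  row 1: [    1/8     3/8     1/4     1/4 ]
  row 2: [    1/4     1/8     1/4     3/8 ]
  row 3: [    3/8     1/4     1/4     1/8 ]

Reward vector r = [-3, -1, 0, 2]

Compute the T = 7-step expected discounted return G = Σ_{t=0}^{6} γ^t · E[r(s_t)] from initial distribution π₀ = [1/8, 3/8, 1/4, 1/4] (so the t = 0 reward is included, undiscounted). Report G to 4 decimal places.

t=0: π = [0.1250, 0.3750, 0.2500, 0.2500], E[r] = -0.2500, γ^t·E[r] = -0.250000, running G = -0.250000
t=1: π = [0.2188, 0.2656, 0.2344, 0.2813], E[r] = -0.3594, γ^t·E[r] = -0.251563, running G = -0.501563
t=2: π = [0.2246, 0.2539, 0.2227, 0.2988], E[r] = -0.3301, γ^t·E[r] = -0.161738, running G = -0.663301
t=3: π = [0.2275, 0.2539, 0.2219, 0.2966], E[r] = -0.3433, γ^t·E[r] = -0.117739, running G = -0.781040
t=4: π = [0.2269, 0.2540, 0.2216, 0.2975], E[r] = -0.3396, γ^t·E[r] = -0.081538, running G = -0.862577
t=5: π = [0.2271, 0.2541, 0.2216, 0.2972], E[r] = -0.3408, γ^t·E[r] = -0.057286, running G = -0.919864
t=6: π = [0.2270, 0.2541, 0.2216, 0.2973], E[r] = -0.3404, γ^t·E[r] = -0.040053, running G = -0.959916

G = -0.9599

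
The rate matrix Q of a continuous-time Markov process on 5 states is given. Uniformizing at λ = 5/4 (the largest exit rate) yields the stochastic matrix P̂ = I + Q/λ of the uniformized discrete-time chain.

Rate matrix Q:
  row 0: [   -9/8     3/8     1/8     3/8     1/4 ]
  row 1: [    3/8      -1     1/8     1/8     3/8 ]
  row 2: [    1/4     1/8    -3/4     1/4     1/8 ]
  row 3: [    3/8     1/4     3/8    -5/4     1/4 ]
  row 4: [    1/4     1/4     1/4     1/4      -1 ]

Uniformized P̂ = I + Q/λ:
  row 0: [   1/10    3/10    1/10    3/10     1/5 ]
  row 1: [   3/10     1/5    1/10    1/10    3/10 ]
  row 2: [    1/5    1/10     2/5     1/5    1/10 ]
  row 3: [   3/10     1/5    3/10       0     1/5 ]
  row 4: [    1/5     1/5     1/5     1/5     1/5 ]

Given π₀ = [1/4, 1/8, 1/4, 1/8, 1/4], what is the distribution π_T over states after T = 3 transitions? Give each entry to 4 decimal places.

π = [0.2141, 0.1995, 0.2194, 0.1696, 0.1974]

t=0: π = [0.2500, 0.1250, 0.2500, 0.1250, 0.2500]
t=1: π = [0.2000, 0.2000, 0.2250, 0.1875, 0.1875]
t=2: π = [0.2188, 0.1975, 0.2238, 0.1625, 0.1975]
t=3: π = [0.2141, 0.1995, 0.2194, 0.1696, 0.1974]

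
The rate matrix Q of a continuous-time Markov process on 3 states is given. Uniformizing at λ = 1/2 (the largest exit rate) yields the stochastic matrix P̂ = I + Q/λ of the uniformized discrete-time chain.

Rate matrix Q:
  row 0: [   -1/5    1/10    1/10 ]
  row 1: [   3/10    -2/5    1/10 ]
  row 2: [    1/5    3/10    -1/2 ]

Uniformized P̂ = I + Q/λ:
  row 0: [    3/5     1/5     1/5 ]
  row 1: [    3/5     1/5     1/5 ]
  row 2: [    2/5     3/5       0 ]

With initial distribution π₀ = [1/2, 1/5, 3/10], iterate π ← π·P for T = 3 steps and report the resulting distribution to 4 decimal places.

t=0: π = [0.5000, 0.2000, 0.3000]
t=1: π = [0.5400, 0.3200, 0.1400]
t=2: π = [0.5720, 0.2560, 0.1720]
t=3: π = [0.5656, 0.2688, 0.1656]

π = [0.5656, 0.2688, 0.1656]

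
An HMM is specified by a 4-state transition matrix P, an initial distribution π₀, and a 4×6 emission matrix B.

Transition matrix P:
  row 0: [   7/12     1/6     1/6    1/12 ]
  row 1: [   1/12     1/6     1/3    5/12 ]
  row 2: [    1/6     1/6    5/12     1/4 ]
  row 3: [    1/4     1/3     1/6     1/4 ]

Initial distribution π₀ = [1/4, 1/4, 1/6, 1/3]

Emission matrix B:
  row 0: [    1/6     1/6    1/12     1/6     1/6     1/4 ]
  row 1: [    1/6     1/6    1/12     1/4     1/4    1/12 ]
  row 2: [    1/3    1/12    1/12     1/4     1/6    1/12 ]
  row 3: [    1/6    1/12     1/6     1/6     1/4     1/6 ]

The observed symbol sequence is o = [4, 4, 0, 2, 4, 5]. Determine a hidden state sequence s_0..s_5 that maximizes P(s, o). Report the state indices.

t=0: δ = [4.167e-02, 6.250e-02, 2.778e-02, 8.333e-02]  (obs o_0=4)
t=1: δ = [4.051e-03, 6.944e-03, 3.472e-03, 6.510e-03]  ψ = [0, 3, 1, 1]  (obs o_1=4)
t=2: δ = [3.938e-04, 3.617e-04, 7.716e-04, 4.823e-04]  ψ = [0, 3, 1, 1]  (obs o_2=0)
t=3: δ = [1.915e-05, 1.340e-05, 2.679e-05, 3.215e-05]  ψ = [0, 3, 2, 2]  (obs o_3=2)
t=4: δ = [1.861e-06, 2.679e-06, 1.861e-06, 2.009e-06]  ψ = [0, 3, 2, 3]  (obs o_4=4)
t=5: δ = [2.714e-07, 5.582e-08, 7.442e-08, 1.861e-07]  ψ = [0, 3, 1, 1]  (obs o_5=5)
backtrack: best end state = 0; path = [0, 0, 0, 0, 0, 0]

path = [0, 0, 0, 0, 0, 0]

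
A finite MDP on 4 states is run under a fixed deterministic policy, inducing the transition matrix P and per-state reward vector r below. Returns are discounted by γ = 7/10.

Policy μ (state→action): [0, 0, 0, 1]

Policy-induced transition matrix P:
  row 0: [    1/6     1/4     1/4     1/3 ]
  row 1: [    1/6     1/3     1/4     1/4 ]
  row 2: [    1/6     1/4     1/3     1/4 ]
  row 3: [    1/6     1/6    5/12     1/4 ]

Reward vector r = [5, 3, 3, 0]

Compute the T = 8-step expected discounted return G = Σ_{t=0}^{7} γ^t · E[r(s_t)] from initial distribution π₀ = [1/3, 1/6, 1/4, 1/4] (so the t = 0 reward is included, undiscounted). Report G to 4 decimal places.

t=0: π = [0.3333, 0.1667, 0.2500, 0.2500], E[r] = 2.9167, γ^t·E[r] = 2.916667, running G = 2.916667
t=1: π = [0.1667, 0.2431, 0.3125, 0.2778], E[r] = 2.5000, γ^t·E[r] = 1.750000, running G = 4.666667
t=2: π = [0.1667, 0.2471, 0.3223, 0.2639], E[r] = 2.5417, γ^t·E[r] = 1.245417, running G = 5.912083
t=3: π = [0.1667, 0.2486, 0.3208, 0.2639], E[r] = 2.5417, γ^t·E[r] = 0.871792, running G = 6.783875
t=4: π = [0.1667, 0.2487, 0.3207, 0.2639], E[r] = 2.5417, γ^t·E[r] = 0.610254, running G = 7.394129
t=5: π = [0.1667, 0.2487, 0.3207, 0.2639], E[r] = 2.5417, γ^t·E[r] = 0.427178, running G = 7.821307
t=6: π = [0.1667, 0.2487, 0.3207, 0.2639], E[r] = 2.5417, γ^t·E[r] = 0.299025, running G = 8.120332
t=7: π = [0.1667, 0.2487, 0.3207, 0.2639], E[r] = 2.5417, γ^t·E[r] = 0.209317, running G = 8.329649

G = 8.3296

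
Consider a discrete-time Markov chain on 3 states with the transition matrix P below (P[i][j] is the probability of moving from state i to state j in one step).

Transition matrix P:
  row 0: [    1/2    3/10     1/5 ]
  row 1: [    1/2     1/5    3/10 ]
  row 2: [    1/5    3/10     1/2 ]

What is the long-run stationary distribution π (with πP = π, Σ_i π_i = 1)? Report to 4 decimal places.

Balance equations π_j = Σ_i π_i·P[i][j]:
  π_0 = 1/2·π_0 + 1/2·π_1 + 1/5·π_2
  π_1 = 3/10·π_0 + 1/5·π_1 + 3/10·π_2
  normalize: π_0 + π_1 + π_2 = 1
Solving the linear system gives exactly π = [31/77, 3/11, 25/77].

π = [0.4026, 0.2727, 0.3247]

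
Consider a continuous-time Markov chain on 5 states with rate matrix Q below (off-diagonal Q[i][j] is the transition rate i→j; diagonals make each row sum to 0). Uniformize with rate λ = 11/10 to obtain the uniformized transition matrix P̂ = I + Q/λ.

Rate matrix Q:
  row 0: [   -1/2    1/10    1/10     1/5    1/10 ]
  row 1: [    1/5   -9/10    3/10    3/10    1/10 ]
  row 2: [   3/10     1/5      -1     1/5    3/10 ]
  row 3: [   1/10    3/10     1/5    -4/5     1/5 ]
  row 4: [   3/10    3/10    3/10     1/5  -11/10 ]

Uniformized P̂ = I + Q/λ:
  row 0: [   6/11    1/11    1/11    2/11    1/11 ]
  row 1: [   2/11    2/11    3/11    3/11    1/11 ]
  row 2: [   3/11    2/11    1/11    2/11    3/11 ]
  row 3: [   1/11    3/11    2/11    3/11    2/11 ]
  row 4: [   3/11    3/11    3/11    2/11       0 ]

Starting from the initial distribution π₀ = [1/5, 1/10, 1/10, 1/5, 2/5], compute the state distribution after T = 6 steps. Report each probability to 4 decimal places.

π = [0.2970, 0.1865, 0.1683, 0.2187, 0.1296]

t=0: π = [0.2000, 0.1000, 0.1000, 0.2000, 0.4000]
t=1: π = [0.2818, 0.2182, 0.2000, 0.2091, 0.0909]
t=2: π = [0.2917, 0.1835, 0.1661, 0.2207, 0.1380]
t=3: π = [0.2955, 0.1879, 0.1694, 0.2186, 0.1286]
t=4: π = [0.2965, 0.1865, 0.1683, 0.2188, 0.1299]
t=5: π = [0.2969, 0.1866, 0.1683, 0.2187, 0.1296]
t=6: π = [0.2970, 0.1865, 0.1683, 0.2187, 0.1296]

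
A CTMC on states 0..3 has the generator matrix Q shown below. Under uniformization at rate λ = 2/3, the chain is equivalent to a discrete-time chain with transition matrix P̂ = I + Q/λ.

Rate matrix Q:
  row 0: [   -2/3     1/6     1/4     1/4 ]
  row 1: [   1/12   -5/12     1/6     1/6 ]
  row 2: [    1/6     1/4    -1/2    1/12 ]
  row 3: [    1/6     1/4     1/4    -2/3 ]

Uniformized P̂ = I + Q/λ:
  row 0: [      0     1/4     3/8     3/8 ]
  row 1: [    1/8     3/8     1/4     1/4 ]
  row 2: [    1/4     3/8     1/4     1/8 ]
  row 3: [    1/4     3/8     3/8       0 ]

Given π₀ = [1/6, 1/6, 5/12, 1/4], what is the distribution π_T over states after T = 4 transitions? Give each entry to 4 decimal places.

t=0: π = [0.1667, 0.1667, 0.4167, 0.2500]
t=1: π = [0.1875, 0.3542, 0.3021, 0.1563]
t=2: π = [0.1589, 0.3516, 0.2930, 0.1966]
t=3: π = [0.1663, 0.3551, 0.2944, 0.1841]
t=4: π = [0.1640, 0.3542, 0.2938, 0.1880]

π = [0.1640, 0.3542, 0.2938, 0.1880]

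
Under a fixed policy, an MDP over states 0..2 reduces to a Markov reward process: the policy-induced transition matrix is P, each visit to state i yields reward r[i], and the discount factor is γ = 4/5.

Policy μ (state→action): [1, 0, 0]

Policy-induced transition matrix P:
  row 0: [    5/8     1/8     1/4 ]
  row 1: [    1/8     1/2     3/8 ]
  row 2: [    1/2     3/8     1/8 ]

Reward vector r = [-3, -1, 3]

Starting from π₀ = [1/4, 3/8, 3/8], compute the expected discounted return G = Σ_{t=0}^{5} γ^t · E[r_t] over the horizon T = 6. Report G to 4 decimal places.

G = -2.1732

t=0: π = [0.2500, 0.3750, 0.3750], E[r] = 0.0000, γ^t·E[r] = 0.000000, running G = 0.000000
t=1: π = [0.3906, 0.3594, 0.2500], E[r] = -0.7813, γ^t·E[r] = -0.625000, running G = -0.625000
t=2: π = [0.4141, 0.3223, 0.2637], E[r] = -0.7734, γ^t·E[r] = -0.495000, running G = -1.120000
t=3: π = [0.4309, 0.3118, 0.2573], E[r] = -0.8325, γ^t·E[r] = -0.426250, running G = -1.546250
t=4: π = [0.4370, 0.3062, 0.2568], E[r] = -0.8467, γ^t·E[r] = -0.346800, running G = -1.893050
t=5: π = [0.4398, 0.3040, 0.2562], E[r] = -0.8548, γ^t·E[r] = -0.280113, running G = -2.173163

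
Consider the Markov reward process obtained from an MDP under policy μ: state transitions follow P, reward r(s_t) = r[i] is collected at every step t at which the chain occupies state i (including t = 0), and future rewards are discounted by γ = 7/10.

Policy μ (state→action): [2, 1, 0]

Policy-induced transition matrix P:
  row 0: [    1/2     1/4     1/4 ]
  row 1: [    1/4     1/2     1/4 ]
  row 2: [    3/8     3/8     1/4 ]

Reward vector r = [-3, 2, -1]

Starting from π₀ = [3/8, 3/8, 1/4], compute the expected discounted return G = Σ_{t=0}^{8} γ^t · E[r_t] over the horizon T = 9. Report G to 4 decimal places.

t=0: π = [0.3750, 0.3750, 0.2500], E[r] = -0.6250, γ^t·E[r] = -0.625000, running G = -0.625000
t=1: π = [0.3750, 0.3750, 0.2500], E[r] = -0.6250, γ^t·E[r] = -0.437500, running G = -1.062500
t=2: π = [0.3750, 0.3750, 0.2500], E[r] = -0.6250, γ^t·E[r] = -0.306250, running G = -1.368750
t=3: π = [0.3750, 0.3750, 0.2500], E[r] = -0.6250, γ^t·E[r] = -0.214375, running G = -1.583125
t=4: π = [0.3750, 0.3750, 0.2500], E[r] = -0.6250, γ^t·E[r] = -0.150063, running G = -1.733188
t=5: π = [0.3750, 0.3750, 0.2500], E[r] = -0.6250, γ^t·E[r] = -0.105044, running G = -1.838231
t=6: π = [0.3750, 0.3750, 0.2500], E[r] = -0.6250, γ^t·E[r] = -0.073531, running G = -1.911762
t=7: π = [0.3750, 0.3750, 0.2500], E[r] = -0.6250, γ^t·E[r] = -0.051471, running G = -1.963233
t=8: π = [0.3750, 0.3750, 0.2500], E[r] = -0.6250, γ^t·E[r] = -0.036030, running G = -1.999263

G = -1.9993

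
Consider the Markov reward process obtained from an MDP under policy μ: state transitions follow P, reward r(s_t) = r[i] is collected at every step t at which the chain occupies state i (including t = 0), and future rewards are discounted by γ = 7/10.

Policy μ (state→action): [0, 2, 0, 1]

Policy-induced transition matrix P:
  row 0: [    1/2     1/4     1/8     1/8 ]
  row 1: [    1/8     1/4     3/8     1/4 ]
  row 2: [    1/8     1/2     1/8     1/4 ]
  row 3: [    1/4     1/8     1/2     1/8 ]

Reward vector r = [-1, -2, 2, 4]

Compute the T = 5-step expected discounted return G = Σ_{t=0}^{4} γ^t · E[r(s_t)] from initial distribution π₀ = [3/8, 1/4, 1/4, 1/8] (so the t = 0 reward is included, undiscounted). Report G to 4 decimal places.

G = 0.8858

t=0: π = [0.3750, 0.2500, 0.2500, 0.1250], E[r] = 0.1250, γ^t·E[r] = 0.125000, running G = 0.125000
t=1: π = [0.2813, 0.2969, 0.2344, 0.1875], E[r] = 0.3438, γ^t·E[r] = 0.240625, running G = 0.365625
t=2: π = [0.2539, 0.2852, 0.2695, 0.1914], E[r] = 0.4805, γ^t·E[r] = 0.235430, running G = 0.601055
t=3: π = [0.2441, 0.2935, 0.2681, 0.1943], E[r] = 0.4824, γ^t·E[r] = 0.165471, running G = 0.766525
t=4: π = [0.2408, 0.2927, 0.2712, 0.1952], E[r] = 0.4969, γ^t·E[r] = 0.119317, running G = 0.885843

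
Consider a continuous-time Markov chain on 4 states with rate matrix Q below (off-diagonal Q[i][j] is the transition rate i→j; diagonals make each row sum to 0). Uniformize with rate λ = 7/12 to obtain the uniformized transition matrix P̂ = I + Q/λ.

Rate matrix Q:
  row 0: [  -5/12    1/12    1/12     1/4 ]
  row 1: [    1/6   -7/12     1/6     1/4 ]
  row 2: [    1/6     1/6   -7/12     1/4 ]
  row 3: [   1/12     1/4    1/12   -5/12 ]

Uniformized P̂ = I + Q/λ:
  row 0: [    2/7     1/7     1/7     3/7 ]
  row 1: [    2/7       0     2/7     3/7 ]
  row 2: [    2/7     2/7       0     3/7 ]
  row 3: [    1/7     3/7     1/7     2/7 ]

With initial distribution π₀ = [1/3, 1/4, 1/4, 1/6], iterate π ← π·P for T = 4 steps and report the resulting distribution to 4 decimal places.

π = [0.2321, 0.2392, 0.1538, 0.3749]

t=0: π = [0.3333, 0.2500, 0.2500, 0.1667]
t=1: π = [0.2619, 0.1905, 0.1429, 0.4048]
t=2: π = [0.2279, 0.2517, 0.1497, 0.3707]
t=3: π = [0.2328, 0.2342, 0.1574, 0.3756]
t=4: π = [0.2321, 0.2392, 0.1538, 0.3749]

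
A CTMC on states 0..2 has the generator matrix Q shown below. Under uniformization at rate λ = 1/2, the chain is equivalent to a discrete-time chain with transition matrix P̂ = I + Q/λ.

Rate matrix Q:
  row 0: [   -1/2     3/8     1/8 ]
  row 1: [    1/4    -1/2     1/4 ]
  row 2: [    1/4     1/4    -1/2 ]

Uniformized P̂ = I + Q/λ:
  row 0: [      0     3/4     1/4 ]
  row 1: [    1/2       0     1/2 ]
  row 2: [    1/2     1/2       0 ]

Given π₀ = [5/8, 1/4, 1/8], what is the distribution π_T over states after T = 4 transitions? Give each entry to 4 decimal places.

t=0: π = [0.6250, 0.2500, 0.1250]
t=1: π = [0.1875, 0.5313, 0.2813]
t=2: π = [0.4063, 0.2813, 0.3125]
t=3: π = [0.2969, 0.4609, 0.2422]
t=4: π = [0.3516, 0.3438, 0.3047]

π = [0.3516, 0.3438, 0.3047]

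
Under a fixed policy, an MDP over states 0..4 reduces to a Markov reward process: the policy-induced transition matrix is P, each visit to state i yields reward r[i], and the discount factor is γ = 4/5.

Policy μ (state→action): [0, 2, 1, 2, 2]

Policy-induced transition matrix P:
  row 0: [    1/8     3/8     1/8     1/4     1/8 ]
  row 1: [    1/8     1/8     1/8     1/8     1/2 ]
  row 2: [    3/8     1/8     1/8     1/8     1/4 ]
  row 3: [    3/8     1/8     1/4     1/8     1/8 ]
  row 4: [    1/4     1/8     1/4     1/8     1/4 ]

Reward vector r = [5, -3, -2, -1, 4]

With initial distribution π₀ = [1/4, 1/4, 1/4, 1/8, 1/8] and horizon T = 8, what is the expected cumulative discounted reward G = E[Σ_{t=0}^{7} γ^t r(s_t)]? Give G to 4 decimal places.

t=0: π = [0.2500, 0.2500, 0.2500, 0.1250, 0.1250], E[r] = 0.3750, γ^t·E[r] = 0.375000, running G = 0.375000
t=1: π = [0.2344, 0.1875, 0.1563, 0.1563, 0.2656], E[r] = 1.2031, γ^t·E[r] = 0.962500, running G = 1.337500
t=2: π = [0.2363, 0.1836, 0.1777, 0.1543, 0.2480], E[r] = 1.1133, γ^t·E[r] = 0.712500, running G = 2.050000
t=3: π = [0.2390, 0.1841, 0.1753, 0.1545, 0.2471], E[r] = 1.1260, γ^t·E[r] = 0.576500, running G = 2.626500
t=4: π = [0.2383, 0.1848, 0.1752, 0.1549, 0.2468], E[r] = 1.1195, γ^t·E[r] = 0.458538, running G = 3.085038
t=5: π = [0.2384, 0.1846, 0.1752, 0.1548, 0.2470], E[r] = 1.1210, γ^t·E[r] = 0.367340, running G = 3.452378
t=6: π = [0.2384, 0.1846, 0.1752, 0.1548, 0.2470], E[r] = 1.1209, γ^t·E[r] = 0.293830, running G = 3.746208
t=7: π = [0.2384, 0.1846, 0.1752, 0.1548, 0.2470], E[r] = 1.1209, γ^t·E[r] = 0.235065, running G = 3.981273

G = 3.9813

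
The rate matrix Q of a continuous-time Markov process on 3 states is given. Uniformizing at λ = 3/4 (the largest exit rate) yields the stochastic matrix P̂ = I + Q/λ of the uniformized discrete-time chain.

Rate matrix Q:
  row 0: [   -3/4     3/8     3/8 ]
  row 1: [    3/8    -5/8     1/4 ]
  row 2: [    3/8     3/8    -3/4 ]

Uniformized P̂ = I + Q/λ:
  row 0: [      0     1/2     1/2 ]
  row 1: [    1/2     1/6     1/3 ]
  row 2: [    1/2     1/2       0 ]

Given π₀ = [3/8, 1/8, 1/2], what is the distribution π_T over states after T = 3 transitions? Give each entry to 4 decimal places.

t=0: π = [0.3750, 0.1250, 0.5000]
t=1: π = [0.3125, 0.4583, 0.2292]
t=2: π = [0.3438, 0.3472, 0.3090]
t=3: π = [0.3281, 0.3843, 0.2876]

π = [0.3281, 0.3843, 0.2876]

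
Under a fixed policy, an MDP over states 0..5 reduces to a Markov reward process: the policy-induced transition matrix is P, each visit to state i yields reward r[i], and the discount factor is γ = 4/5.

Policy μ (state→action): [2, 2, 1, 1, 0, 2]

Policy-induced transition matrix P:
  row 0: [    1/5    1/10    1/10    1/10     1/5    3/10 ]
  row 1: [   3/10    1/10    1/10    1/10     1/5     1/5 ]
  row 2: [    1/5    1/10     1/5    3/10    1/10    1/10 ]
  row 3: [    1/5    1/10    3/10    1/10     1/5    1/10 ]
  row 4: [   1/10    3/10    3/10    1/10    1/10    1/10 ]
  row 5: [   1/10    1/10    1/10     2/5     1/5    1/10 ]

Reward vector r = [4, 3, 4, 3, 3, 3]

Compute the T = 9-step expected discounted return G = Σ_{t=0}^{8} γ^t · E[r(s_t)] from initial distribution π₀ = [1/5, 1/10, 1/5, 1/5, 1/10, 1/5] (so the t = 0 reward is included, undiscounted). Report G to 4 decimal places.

t=0: π = [0.2000, 0.1000, 0.2000, 0.2000, 0.1000, 0.2000], E[r] = 3.4000, γ^t·E[r] = 3.400000, running G = 3.400000
t=1: π = [0.1800, 0.1200, 0.1800, 0.2000, 0.1700, 0.1500], E[r] = 3.3600, γ^t·E[r] = 2.688000, running G = 6.088000
t=2: π = [0.1800, 0.1340, 0.1920, 0.1810, 0.1650, 0.1480], E[r] = 3.3720, γ^t·E[r] = 2.158080, running G = 8.246080
t=3: π = [0.1821, 0.1330, 0.1884, 0.1828, 0.1643, 0.1494], E[r] = 3.3705, γ^t·E[r] = 1.725696, running G = 9.971776
t=4: π = [0.1819, 0.1329, 0.1883, 0.1825, 0.1647, 0.1497], E[r] = 3.3702, γ^t·E[r] = 1.380430, running G = 11.352206
t=5: π = [0.1818, 0.1329, 0.1883, 0.1826, 0.1647, 0.1497], E[r] = 3.3701, γ^t·E[r] = 1.104319, running G = 12.456524
t=6: π = [0.1819, 0.1329, 0.1883, 0.1826, 0.1647, 0.1497], E[r] = 3.3701, γ^t·E[r] = 0.883462, running G = 13.339986
t=7: π = [0.1819, 0.1329, 0.1883, 0.1826, 0.1647, 0.1497], E[r] = 3.3701, γ^t·E[r] = 0.706769, running G = 14.046755
t=8: π = [0.1819, 0.1329, 0.1883, 0.1826, 0.1647, 0.1497], E[r] = 3.3701, γ^t·E[r] = 0.565415, running G = 14.612170

G = 14.6122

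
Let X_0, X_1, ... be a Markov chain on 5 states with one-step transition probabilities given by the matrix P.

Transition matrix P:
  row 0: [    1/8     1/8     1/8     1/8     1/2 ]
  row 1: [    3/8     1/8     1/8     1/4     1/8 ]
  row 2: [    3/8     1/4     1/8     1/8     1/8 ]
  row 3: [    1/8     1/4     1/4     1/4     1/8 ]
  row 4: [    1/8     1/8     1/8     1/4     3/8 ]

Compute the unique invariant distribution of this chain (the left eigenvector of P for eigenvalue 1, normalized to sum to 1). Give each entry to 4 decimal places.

Balance equations π_j = Σ_i π_i·P[i][j]:
  π_0 = 1/8·π_0 + 3/8·π_1 + 3/8·π_2 + 1/8·π_3 + 1/8·π_4
  π_1 = 1/8·π_0 + 1/8·π_1 + 1/4·π_2 + 1/4·π_3 + 1/8·π_4
  π_2 = 1/8·π_0 + 1/8·π_1 + 1/8·π_2 + 1/4·π_3 + 1/8·π_4
  π_3 = 1/8·π_0 + 1/4·π_1 + 1/8·π_2 + 1/4·π_3 + 1/4·π_4
  normalize: π_0 + π_1 + π_2 + π_3 + π_4 = 1
Solving the linear system gives exactly π = [430/2097, 79/466, 316/2097, 431/2097, 1129/4194].

π = [0.2051, 0.1695, 0.1507, 0.2055, 0.2692]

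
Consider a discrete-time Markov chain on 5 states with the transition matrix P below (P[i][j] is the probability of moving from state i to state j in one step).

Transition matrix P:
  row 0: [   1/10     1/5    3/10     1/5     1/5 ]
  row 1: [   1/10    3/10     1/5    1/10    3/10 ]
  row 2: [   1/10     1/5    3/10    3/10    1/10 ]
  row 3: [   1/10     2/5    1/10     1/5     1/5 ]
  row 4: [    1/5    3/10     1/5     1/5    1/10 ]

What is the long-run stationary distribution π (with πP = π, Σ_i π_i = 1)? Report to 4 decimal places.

Balance equations π_j = Σ_i π_i·P[i][j]:
  π_0 = 1/10·π_0 + 1/10·π_1 + 1/10·π_2 + 1/10·π_3 + 1/5·π_4
  π_1 = 1/5·π_0 + 3/10·π_1 + 1/5·π_2 + 2/5·π_3 + 3/10·π_4
  π_2 = 3/10·π_0 + 1/5·π_1 + 3/10·π_2 + 1/10·π_3 + 1/5·π_4
  π_3 = 1/5·π_0 + 1/10·π_1 + 3/10·π_2 + 1/5·π_3 + 1/5·π_4
  normalize: π_0 + π_1 + π_2 + π_3 + π_4 = 1
Solving the linear system gives exactly π = [241/2028, 145/507, 217/1014, 391/2028, 191/1014].

π = [0.1188, 0.2860, 0.2140, 0.1928, 0.1884]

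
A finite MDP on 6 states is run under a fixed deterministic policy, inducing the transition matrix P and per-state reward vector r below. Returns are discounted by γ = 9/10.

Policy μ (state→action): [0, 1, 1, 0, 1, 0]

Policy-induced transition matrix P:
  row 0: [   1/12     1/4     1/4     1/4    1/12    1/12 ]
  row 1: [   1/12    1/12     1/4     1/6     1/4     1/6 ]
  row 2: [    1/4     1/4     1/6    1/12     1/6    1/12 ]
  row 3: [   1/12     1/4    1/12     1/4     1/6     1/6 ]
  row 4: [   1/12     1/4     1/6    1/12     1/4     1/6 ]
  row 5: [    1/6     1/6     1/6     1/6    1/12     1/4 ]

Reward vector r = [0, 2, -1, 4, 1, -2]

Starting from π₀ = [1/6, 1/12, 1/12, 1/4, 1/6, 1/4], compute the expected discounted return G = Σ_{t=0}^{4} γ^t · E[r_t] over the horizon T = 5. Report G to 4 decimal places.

t=0: π = [0.1667, 0.0833, 0.0833, 0.2500, 0.1667, 0.2500], E[r] = 0.7500, γ^t·E[r] = 0.750000, running G = 0.750000
t=1: π = [0.1181, 0.2153, 0.1667, 0.1806, 0.1528, 0.1667], E[r] = 0.8056, γ^t·E[r] = 0.725000, running G = 1.475000
t=2: π = [0.1250, 0.2002, 0.1794, 0.1649, 0.1736, 0.1568], E[r] = 0.7407, γ^t·E[r] = 0.600000, running G = 2.075000
t=3: π = [0.1263, 0.2036, 0.1800, 0.1614, 0.1743, 0.1544], E[r] = 0.7383, γ^t·E[r] = 0.538242, running G = 2.613242
t=4: π = [0.1262, 0.2032, 0.1807, 0.1611, 0.1748, 0.1540], E[r] = 0.7369, γ^t·E[r] = 0.483498, running G = 3.096740

G = 3.0967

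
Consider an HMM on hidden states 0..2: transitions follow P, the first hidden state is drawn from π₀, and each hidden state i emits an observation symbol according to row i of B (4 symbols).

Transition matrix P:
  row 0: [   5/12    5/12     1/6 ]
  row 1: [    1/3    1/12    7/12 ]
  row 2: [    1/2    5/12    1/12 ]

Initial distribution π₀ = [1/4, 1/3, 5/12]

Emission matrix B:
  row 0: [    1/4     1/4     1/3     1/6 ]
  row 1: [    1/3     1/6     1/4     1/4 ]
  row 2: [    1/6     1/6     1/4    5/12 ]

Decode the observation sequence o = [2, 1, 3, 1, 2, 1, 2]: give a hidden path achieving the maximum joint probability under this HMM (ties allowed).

path = [2, 1, 2, 0, 0, 0, 0]

t=0: δ = [8.333e-02, 8.333e-02, 1.042e-01]  (obs o_0=2)
t=1: δ = [1.302e-02, 7.234e-03, 8.102e-03]  ψ = [2, 2, 1]  (obs o_1=1)
t=2: δ = [9.042e-04, 1.356e-03, 1.758e-03]  ψ = [0, 0, 1]  (obs o_2=3)
t=3: δ = [2.198e-04, 1.221e-04, 1.319e-04]  ψ = [2, 2, 1]  (obs o_3=1)
t=4: δ = [3.052e-05, 2.289e-05, 1.781e-05]  ψ = [0, 0, 1]  (obs o_4=2)
t=5: δ = [3.180e-06, 2.120e-06, 2.226e-06]  ψ = [0, 0, 1]  (obs o_5=1)
t=6: δ = [4.416e-07, 3.312e-07, 3.091e-07]  ψ = [0, 0, 1]  (obs o_6=2)
backtrack: best end state = 0; path = [2, 1, 2, 0, 0, 0, 0]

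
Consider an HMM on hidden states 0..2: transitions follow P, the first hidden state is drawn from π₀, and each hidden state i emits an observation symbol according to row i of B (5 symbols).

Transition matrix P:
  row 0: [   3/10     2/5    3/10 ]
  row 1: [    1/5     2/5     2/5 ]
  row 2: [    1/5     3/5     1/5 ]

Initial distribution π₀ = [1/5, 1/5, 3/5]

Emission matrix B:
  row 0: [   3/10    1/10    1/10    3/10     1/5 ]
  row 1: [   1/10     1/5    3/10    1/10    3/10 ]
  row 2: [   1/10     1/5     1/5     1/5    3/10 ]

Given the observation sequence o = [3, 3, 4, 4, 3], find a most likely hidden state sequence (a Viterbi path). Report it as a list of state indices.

t=0: δ = [6.000e-02, 2.000e-02, 1.200e-01]  (obs o_0=3)
t=1: δ = [7.200e-03, 7.200e-03, 4.800e-03]  ψ = [2, 2, 2]  (obs o_1=3)
t=2: δ = [4.320e-04, 8.640e-04, 8.640e-04]  ψ = [0, 0, 1]  (obs o_2=4)
t=3: δ = [3.456e-05, 1.555e-04, 1.037e-04]  ψ = [1, 2, 1]  (obs o_3=4)
t=4: δ = [9.331e-06, 6.221e-06, 1.244e-05]  ψ = [1, 1, 1]  (obs o_4=3)
backtrack: best end state = 2; path = [2, 1, 2, 1, 2]

path = [2, 1, 2, 1, 2]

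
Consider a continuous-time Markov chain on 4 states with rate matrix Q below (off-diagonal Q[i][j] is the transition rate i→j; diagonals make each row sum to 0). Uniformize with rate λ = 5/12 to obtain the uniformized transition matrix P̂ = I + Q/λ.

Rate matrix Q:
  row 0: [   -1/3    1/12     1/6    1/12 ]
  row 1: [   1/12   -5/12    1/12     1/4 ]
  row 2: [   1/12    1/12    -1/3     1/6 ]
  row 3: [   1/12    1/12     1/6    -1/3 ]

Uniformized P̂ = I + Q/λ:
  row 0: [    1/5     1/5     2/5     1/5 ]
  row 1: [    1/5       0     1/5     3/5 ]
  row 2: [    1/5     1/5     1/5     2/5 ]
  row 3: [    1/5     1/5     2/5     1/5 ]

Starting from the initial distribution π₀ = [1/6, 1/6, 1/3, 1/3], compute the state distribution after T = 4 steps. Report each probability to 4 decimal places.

t=0: π = [0.1667, 0.1667, 0.3333, 0.3333]
t=1: π = [0.2000, 0.1667, 0.3000, 0.3333]
t=2: π = [0.2000, 0.1667, 0.3067, 0.3267]
t=3: π = [0.2000, 0.1667, 0.3053, 0.3280]
t=4: π = [0.2000, 0.1667, 0.3056, 0.3277]

π = [0.2000, 0.1667, 0.3056, 0.3277]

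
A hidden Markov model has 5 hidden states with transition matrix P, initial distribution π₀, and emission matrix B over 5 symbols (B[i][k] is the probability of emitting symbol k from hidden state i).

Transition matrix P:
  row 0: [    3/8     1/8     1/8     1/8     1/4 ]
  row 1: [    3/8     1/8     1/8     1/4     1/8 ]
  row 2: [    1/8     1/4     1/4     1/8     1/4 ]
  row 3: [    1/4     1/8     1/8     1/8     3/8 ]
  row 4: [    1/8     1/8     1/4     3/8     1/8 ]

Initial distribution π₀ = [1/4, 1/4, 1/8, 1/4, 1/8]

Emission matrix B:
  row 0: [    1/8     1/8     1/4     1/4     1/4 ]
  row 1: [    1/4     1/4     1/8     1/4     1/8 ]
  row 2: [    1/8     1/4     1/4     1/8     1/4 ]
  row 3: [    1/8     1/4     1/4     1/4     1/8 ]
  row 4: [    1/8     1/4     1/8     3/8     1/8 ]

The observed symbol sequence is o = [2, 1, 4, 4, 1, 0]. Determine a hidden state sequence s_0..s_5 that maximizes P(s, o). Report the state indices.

path = [3, 4, 2, 2, 2, 1]

t=0: δ = [6.250e-02, 3.125e-02, 3.125e-02, 6.250e-02, 1.562e-02]  (obs o_0=2)
t=1: δ = [2.930e-03, 1.953e-03, 1.953e-03, 1.953e-03, 5.859e-03]  ψ = [0, 0, 0, 0, 3]  (obs o_1=1)
t=2: δ = [2.747e-04, 9.155e-05, 3.662e-04, 2.747e-04, 9.155e-05]  ψ = [0, 4, 4, 4, 0]  (obs o_2=4)
t=3: δ = [2.575e-05, 1.144e-05, 2.289e-05, 5.722e-06, 1.287e-05]  ψ = [0, 2, 2, 2, 3]  (obs o_3=4)
t=4: δ = [1.207e-06, 1.431e-06, 1.431e-06, 1.207e-06, 1.609e-06]  ψ = [0, 2, 2, 4, 0]  (obs o_4=1)
t=5: δ = [6.706e-08, 8.941e-08, 5.029e-08, 7.544e-08, 5.658e-08]  ψ = [1, 2, 4, 4, 3]  (obs o_5=0)
backtrack: best end state = 1; path = [3, 4, 2, 2, 2, 1]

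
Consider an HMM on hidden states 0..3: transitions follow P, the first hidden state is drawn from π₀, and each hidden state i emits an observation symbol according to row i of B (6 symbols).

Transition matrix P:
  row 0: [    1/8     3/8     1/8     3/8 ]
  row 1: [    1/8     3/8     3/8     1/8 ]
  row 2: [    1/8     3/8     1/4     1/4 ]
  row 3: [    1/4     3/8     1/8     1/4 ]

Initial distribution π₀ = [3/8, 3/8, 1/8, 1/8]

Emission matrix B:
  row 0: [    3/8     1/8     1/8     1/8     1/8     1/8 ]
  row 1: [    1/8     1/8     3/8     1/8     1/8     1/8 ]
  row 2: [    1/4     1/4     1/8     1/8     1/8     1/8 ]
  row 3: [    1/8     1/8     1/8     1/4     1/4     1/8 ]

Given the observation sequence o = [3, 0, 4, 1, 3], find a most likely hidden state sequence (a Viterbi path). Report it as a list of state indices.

t=0: δ = [4.688e-02, 4.688e-02, 1.562e-02, 3.125e-02]  (obs o_0=3)
t=1: δ = [2.930e-03, 2.197e-03, 4.395e-03, 2.197e-03]  ψ = [3, 0, 1, 0]  (obs o_1=0)
t=2: δ = [6.866e-05, 2.060e-04, 1.373e-04, 2.747e-04]  ψ = [2, 2, 2, 0]  (obs o_2=4)
t=3: δ = [8.583e-06, 1.287e-05, 1.931e-05, 8.583e-06]  ψ = [3, 3, 1, 3]  (obs o_3=1)
t=4: δ = [3.017e-07, 9.052e-07, 6.035e-07, 1.207e-06]  ψ = [2, 2, 1, 2]  (obs o_4=3)
backtrack: best end state = 3; path = [1, 2, 1, 2, 3]

path = [1, 2, 1, 2, 3]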